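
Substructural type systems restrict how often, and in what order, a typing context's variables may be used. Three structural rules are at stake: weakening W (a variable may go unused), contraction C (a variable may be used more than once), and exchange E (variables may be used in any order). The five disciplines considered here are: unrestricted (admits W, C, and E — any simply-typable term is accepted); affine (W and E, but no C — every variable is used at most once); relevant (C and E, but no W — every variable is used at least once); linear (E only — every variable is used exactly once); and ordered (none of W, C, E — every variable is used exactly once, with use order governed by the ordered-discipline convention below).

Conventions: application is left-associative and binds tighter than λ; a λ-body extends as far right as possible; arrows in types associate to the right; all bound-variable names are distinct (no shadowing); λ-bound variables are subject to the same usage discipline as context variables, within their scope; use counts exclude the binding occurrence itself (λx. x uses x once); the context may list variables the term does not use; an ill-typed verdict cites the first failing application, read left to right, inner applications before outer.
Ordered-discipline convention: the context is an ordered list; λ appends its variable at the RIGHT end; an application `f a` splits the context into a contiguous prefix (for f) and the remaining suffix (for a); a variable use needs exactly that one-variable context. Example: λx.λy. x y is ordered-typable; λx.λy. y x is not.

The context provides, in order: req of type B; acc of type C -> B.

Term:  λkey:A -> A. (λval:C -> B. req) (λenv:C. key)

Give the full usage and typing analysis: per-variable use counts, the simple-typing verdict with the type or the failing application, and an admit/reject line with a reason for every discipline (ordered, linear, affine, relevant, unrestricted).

use counts: req: 1; acc: 0; key [bound]: 1; val [bound]: 0; env [bound]: 0
left-to-right use order: req, key
typing: ill-typed: argument of type C -> A -> A where C -> B is required
ordered: ✗, not simply typable
linear: ✗, fails simple typing
affine: ✗, a type mismatch blocks all five
relevant: ✗, the type mismatch rejects it
unrestricted: ✗, not simply typable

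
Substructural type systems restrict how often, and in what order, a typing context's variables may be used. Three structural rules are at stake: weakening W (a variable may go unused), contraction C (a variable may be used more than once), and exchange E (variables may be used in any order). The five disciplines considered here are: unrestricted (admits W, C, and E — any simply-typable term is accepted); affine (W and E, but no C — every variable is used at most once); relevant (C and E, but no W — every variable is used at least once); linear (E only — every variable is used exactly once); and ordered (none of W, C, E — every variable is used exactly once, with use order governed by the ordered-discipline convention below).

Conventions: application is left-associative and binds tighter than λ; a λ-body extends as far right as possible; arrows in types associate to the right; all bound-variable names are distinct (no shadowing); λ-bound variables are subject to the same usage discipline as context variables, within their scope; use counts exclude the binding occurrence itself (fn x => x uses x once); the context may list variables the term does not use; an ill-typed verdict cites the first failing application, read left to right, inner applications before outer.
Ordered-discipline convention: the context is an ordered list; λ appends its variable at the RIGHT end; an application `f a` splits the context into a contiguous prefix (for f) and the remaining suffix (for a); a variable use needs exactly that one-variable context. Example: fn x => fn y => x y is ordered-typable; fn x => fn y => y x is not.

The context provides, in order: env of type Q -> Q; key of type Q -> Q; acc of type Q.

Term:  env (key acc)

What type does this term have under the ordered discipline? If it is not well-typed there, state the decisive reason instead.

term : Q
usage: env=1; key=1; acc=1
uses in reading order: env, key, acc
typing: the term checks, with type Q
per-discipline verdicts: ordered ✓; linear ✓; affine ✓; relevant ✓; unrestricted ✓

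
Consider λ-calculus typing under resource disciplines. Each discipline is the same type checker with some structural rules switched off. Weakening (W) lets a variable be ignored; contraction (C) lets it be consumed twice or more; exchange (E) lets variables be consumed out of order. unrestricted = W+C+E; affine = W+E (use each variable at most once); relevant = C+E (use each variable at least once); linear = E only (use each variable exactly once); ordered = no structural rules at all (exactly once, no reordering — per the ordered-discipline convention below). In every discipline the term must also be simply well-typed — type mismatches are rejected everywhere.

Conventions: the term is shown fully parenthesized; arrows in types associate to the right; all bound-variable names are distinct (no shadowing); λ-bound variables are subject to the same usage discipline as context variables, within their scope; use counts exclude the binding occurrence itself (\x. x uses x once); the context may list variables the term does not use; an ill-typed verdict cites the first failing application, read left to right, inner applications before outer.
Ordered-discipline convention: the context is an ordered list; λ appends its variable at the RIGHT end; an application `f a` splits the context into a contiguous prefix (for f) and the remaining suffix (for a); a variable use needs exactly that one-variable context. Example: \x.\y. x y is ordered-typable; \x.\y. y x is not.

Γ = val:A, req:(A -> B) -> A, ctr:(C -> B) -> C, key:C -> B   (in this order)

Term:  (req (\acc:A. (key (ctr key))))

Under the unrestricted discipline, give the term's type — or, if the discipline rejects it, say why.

term : A
variable uses: val: 0; req: 1; ctr: 1; key: 2; acc (λ-bound): 0
use order (left to right): req, key, ctr, key
typing: well-typed — term : A
all disciplines: ordered ✗ | linear ✗ | affine ✗ | relevant ✗ | unrestricted ✓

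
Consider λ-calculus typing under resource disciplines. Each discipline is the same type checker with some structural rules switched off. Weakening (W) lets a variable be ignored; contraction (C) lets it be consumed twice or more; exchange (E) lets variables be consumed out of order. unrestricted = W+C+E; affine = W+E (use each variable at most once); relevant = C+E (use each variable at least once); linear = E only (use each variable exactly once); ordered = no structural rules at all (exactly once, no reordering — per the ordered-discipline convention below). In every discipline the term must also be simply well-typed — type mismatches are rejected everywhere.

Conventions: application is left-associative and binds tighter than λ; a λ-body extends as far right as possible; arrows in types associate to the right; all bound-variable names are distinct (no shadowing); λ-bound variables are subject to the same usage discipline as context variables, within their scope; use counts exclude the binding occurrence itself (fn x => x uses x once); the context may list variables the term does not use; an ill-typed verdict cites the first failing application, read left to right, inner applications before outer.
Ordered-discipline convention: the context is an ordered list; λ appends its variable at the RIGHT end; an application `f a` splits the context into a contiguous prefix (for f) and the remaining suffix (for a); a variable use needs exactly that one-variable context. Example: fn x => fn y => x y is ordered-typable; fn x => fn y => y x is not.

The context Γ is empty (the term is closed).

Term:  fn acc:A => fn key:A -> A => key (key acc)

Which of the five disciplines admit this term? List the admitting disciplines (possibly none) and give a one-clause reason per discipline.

admitted by: relevant, unrestricted
counts: acc (λ-bound)=1, key (λ-bound)=2
order of uses: key, key, acc
typing: well-typed — term : A -> (A -> A) -> A
ordered: ✗, uses contraction: key ×2
linear: ✗, uses contraction: key ×2
affine: ✗, uses contraction: key ×2
relevant: ✓, acc, key: all used, weakening unneeded
unrestricted: ✓, simply typable at A -> (A -> A) -> A; W, C, E all held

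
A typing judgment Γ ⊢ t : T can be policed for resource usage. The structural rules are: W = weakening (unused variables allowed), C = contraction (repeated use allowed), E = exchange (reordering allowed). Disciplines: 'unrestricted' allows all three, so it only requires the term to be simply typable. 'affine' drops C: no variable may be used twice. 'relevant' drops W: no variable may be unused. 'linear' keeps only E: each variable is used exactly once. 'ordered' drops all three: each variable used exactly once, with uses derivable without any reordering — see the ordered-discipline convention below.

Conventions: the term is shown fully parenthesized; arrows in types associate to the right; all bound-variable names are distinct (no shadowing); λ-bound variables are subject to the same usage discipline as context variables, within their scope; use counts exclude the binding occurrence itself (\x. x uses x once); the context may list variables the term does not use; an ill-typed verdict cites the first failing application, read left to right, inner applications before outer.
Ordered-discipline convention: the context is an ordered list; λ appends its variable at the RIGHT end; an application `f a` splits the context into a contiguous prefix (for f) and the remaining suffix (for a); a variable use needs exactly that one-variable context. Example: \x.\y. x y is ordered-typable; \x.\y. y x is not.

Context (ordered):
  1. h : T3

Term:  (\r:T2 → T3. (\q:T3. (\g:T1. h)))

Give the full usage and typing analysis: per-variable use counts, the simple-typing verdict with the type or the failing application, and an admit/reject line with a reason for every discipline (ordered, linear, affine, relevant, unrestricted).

usage: h: 1, r (bound): 0, q (bound): 0, g (bound): 0
use order (left to right): h
typing: the term checks, with type (T2 → T3) → T3 → T1 → T3
ordered: ✗ — needs weakening: r, q, g unused
linear: ✗ — needs weakening: r, q, g unused
affine: ✓ — no duplicate uses among h, r, q, g
relevant: ✗ — needs weakening: r, q, g unused
unrestricted: ✓ — type-checks ((T2 → T3) → T3 → T1 → T3) and nothing is barred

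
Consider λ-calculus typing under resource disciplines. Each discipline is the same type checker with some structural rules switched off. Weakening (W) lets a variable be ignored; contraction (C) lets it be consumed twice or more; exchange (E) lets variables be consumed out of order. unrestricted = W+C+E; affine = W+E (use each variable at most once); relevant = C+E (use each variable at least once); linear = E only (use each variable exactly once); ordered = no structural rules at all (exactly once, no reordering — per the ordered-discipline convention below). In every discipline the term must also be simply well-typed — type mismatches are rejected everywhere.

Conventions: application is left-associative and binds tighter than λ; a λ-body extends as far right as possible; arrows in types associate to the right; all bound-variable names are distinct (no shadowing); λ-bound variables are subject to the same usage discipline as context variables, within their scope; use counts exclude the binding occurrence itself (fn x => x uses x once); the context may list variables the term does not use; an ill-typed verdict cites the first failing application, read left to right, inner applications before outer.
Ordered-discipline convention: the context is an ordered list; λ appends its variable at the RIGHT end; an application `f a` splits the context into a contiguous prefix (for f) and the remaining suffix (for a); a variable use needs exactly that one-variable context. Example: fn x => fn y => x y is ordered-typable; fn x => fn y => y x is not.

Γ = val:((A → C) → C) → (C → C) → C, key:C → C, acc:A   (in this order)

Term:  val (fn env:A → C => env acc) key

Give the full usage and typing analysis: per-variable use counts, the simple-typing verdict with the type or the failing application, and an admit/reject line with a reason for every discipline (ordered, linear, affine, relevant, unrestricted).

use counts: val: 1; key: 1; acc: 1; env (λ-bound): 1
uses in reading order: val, env, acc, key
typing: the term checks, with type C
ordered ✗ (no contiguous prefix/suffix split fits val, env, acc, key)
linear ✓ (exactly-once usage across val, key, acc, env)
affine ✓ (val, key, acc, env: no repeats, contraction unneeded)
relevant ✓ (every one of val, key, acc, env appears)
unrestricted ✓ (type-checks (C) and nothing is barred)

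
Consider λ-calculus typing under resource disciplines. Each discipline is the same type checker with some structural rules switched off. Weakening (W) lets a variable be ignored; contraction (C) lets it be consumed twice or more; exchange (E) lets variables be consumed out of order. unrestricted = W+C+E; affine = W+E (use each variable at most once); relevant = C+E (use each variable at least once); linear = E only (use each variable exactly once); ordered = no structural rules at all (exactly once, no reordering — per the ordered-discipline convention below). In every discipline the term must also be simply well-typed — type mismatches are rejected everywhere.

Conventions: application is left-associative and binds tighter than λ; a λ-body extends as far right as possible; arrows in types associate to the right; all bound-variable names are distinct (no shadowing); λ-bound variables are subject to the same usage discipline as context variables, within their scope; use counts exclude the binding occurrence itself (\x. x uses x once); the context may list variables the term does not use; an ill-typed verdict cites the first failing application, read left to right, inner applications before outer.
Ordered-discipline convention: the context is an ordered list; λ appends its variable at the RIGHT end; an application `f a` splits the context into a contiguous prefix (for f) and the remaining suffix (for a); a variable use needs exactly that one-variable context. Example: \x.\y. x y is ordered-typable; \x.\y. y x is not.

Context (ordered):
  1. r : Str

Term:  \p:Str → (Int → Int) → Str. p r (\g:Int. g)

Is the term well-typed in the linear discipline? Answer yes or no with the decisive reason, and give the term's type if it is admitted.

yes — exactly-once usage across r, p, g; term : (Str → (Int → Int) → Str) → Str
use counts: r: 1; p (bound): 1; g (bound): 1
use order (left to right): p, r, g
typing: ✓ — (Str → (Int → Int) → Str) → Str
per-discipline verdicts: ordered ✗ | linear ✓ | affine ✓ | relevant ✓ | unrestricted ✓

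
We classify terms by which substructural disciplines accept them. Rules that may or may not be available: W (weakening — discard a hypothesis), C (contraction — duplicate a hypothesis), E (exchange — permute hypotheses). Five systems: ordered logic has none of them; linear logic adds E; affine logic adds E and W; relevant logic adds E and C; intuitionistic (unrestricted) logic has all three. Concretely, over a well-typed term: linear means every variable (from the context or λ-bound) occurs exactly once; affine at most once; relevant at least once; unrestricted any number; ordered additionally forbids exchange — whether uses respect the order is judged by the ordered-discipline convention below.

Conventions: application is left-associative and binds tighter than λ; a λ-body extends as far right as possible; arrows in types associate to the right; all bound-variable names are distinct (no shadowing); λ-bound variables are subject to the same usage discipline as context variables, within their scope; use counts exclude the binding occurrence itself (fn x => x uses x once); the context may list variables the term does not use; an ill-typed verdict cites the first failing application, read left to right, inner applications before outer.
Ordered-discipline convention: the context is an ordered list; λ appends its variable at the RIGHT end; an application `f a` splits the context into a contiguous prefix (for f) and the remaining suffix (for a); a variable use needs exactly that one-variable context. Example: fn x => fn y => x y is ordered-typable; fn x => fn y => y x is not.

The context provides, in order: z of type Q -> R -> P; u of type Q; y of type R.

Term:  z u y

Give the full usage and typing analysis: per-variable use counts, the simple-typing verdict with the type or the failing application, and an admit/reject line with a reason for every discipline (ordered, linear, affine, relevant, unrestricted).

variable uses: z: 1×; u: 1×; y: 1×
order of uses: z, u, y
typing: ✓ — P
ordered: ✓ — z, u, y once each; derivable with no W/C/E
linear: ✓ — z, u, y: one use apiece
affine: ✓ — z, u, y: no repeats, contraction unneeded
relevant: ✓ — z, u, y: all used, weakening unneeded
unrestricted: ✓ — typability at P is all that's needed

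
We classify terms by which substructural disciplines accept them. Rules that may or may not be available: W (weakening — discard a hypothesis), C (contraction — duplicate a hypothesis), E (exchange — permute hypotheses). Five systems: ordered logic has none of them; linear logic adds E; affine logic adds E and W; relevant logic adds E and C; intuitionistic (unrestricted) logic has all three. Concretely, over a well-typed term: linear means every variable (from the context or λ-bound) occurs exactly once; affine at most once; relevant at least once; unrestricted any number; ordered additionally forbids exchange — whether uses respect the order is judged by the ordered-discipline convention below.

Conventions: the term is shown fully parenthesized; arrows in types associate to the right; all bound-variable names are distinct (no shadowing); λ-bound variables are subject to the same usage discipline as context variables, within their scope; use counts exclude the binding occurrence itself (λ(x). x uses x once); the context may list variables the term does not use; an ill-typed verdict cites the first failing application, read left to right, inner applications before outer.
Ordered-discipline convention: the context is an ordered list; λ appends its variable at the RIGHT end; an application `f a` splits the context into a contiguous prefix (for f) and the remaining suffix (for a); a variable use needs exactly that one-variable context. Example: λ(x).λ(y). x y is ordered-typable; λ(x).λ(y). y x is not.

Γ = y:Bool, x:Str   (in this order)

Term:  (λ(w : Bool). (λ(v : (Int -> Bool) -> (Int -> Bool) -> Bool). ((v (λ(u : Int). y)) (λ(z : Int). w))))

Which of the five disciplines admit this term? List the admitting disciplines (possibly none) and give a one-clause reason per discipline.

admitting disciplines: affine, unrestricted
usage: y: 1, x: 0, w (bound): 1, v (bound): 1, u (bound): 0, z (bound): 0
left-to-right use order: v, y, w
typing: the term checks, with type Bool -> ((Int -> Bool) -> (Int -> Bool) -> Bool) -> Bool
ordered: ✗, unused: x, u, z — weakening required
linear: ✗, unused: x, u, z — weakening required
affine: ✓, y, x, w, v, u, z: no repeats, contraction unneeded
relevant: ✗, unused: x, u, z — weakening required
unrestricted: ✓, type-checks (Bool -> ((Int -> Bool) -> (Int -> Bool) -> Bool) -> Bool) and nothing is barred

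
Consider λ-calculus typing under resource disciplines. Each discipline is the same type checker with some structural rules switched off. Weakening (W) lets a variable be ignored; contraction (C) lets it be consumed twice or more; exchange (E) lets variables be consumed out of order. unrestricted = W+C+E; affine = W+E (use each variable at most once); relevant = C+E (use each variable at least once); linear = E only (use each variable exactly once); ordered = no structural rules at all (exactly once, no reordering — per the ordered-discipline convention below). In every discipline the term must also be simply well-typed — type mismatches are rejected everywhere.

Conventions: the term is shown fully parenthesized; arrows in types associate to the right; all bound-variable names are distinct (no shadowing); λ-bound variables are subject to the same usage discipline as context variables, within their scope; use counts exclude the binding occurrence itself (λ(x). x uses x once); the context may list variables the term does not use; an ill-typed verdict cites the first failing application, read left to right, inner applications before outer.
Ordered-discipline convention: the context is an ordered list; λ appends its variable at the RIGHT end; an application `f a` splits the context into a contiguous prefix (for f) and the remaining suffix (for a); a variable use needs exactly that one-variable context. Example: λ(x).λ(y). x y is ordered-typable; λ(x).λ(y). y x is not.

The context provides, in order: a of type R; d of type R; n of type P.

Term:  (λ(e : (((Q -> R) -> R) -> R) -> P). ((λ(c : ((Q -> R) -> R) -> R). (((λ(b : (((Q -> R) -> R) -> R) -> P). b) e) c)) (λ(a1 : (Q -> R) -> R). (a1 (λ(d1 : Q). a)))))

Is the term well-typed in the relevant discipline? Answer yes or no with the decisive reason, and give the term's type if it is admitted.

no — d, n, d1 never used (weakening)
use counts: a=1, d=0, n=0, e [bound]=1, c [bound]=1, b [bound]=1, a1 [bound]=1, d1 [bound]=0
order of uses: b, e, c, a1, a
typing: well-typed at ((((Q -> R) -> R) -> R) -> P) -> P
all disciplines: ordered ✗; linear ✗; affine ✓; relevant ✗; unrestricted ✓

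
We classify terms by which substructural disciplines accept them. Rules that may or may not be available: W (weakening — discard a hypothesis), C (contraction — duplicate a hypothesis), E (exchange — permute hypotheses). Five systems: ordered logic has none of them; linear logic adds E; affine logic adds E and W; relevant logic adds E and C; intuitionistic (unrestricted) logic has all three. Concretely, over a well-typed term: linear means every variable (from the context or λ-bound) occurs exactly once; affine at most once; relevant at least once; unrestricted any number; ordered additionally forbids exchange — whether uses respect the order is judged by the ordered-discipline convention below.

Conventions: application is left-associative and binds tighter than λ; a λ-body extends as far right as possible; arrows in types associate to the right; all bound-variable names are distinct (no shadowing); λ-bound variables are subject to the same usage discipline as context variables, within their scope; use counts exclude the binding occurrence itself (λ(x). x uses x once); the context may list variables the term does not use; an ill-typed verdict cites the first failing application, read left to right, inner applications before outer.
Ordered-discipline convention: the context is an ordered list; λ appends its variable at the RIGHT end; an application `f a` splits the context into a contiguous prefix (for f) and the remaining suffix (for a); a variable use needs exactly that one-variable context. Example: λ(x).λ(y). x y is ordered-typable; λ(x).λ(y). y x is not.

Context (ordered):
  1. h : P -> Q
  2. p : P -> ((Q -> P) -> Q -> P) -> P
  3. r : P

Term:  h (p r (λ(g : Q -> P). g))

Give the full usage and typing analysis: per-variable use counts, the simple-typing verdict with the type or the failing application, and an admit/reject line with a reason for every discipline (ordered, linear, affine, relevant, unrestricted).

counts: h=1; p=1; r=1; g (bound)=1
left-to-right use order: h, p, r, g
typing: well-typed at Q
ordered: ✓ — single-use (h, p, r, g), ordered derivation ok
linear: ✓ — single use per variable (h, p, r, g)
affine: ✓ — none of h, p, r, g used more than once
relevant: ✓ — none of h, p, r, g goes unused
unrestricted: ✓ — simply typable at Q; W, C, E all held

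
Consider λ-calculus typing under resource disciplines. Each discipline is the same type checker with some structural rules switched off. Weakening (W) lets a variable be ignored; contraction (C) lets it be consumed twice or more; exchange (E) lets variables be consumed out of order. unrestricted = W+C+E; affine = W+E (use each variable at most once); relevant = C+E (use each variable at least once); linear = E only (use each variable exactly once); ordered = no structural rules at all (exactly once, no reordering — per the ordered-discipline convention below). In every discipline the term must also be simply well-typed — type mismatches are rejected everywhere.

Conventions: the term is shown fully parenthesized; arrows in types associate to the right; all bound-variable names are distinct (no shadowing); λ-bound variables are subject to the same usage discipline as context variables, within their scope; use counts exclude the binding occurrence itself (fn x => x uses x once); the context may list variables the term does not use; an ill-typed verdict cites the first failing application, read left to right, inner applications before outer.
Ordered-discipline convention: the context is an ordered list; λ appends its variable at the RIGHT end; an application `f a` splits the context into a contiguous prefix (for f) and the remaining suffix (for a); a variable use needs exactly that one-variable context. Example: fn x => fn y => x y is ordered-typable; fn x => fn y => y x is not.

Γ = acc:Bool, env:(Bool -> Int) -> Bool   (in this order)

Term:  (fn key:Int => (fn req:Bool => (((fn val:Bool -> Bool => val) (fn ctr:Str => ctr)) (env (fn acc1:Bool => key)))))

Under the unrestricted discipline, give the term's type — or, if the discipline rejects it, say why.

not well-typed under unrestricted — not simply typable
counts: acc: 0; env: 1; key (λ-bound): 1; req (λ-bound): 0; val (λ-bound): 1; ctr (λ-bound): 1; acc1 (λ-bound): 0
use order (left to right): val, ctr, env, key
typing: ill-typed: a function awaiting Bool -> Bool gets Str -> Str
across the five disciplines: ordered ✗, linear ✗, affine ✗, relevant ✗, unrestricted ✗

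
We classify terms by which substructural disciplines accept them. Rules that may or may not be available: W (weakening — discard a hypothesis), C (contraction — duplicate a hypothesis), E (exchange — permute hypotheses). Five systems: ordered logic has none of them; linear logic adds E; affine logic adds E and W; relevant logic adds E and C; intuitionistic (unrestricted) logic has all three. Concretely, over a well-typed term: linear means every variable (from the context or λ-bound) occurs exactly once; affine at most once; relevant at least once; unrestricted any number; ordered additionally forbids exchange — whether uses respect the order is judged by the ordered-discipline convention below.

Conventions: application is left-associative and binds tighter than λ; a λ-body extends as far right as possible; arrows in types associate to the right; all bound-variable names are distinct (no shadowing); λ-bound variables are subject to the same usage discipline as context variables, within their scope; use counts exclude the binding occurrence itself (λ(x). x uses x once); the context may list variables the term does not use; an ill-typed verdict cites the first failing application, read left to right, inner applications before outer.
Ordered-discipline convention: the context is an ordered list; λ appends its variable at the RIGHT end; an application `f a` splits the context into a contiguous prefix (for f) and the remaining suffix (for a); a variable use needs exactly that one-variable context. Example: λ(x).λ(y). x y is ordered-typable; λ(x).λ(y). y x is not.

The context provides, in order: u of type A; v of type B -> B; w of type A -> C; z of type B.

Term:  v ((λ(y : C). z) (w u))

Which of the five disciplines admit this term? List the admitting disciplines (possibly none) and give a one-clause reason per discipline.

admitted in: affine, unrestricted
use counts: u: 1, v: 1, w: 1, z: 1, y [bound]: 0
use order (left to right): v, z, w, u
typing: well-typed at B
ordered ✗ (y never used (weakening))
linear ✗ (y never used (weakening))
affine ✓ (none of u, v, w, z, y used more than once)
relevant ✗ (y never used (weakening))
unrestricted ✓ (well-typed at B; no restrictions here)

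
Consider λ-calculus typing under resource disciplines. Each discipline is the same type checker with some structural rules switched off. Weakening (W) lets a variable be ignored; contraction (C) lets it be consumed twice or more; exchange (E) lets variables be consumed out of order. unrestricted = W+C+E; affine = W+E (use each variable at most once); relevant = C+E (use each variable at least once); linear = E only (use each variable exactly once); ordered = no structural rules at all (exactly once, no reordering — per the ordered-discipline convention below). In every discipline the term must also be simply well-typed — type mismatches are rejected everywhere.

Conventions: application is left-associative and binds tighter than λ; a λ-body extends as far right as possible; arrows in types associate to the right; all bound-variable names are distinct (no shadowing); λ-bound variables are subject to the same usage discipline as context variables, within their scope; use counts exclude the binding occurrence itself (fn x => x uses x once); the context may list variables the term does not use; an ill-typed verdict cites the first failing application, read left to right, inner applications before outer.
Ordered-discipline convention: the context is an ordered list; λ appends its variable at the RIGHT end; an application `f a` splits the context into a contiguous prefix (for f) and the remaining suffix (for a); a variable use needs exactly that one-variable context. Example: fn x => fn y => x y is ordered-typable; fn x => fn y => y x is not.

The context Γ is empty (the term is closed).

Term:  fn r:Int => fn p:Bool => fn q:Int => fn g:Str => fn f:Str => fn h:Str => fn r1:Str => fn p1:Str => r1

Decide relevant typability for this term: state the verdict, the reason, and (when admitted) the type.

no — unused: r, p, q, g, f, h, p1 — weakening required
use counts: r (bound): 0×, p (bound): 0×, q (bound): 0×, g (bound): 0×, f (bound): 0×, h (bound): 0×, r1 (bound): 1×, p1 (bound): 0×
uses in reading order: r1
typing: well-typed — term : Int → Bool → Int → Str → Str → Str → Str → Str → Str
per-discipline verdicts: ordered ✗; linear ✗; affine ✓; relevant ✗; unrestricted ✓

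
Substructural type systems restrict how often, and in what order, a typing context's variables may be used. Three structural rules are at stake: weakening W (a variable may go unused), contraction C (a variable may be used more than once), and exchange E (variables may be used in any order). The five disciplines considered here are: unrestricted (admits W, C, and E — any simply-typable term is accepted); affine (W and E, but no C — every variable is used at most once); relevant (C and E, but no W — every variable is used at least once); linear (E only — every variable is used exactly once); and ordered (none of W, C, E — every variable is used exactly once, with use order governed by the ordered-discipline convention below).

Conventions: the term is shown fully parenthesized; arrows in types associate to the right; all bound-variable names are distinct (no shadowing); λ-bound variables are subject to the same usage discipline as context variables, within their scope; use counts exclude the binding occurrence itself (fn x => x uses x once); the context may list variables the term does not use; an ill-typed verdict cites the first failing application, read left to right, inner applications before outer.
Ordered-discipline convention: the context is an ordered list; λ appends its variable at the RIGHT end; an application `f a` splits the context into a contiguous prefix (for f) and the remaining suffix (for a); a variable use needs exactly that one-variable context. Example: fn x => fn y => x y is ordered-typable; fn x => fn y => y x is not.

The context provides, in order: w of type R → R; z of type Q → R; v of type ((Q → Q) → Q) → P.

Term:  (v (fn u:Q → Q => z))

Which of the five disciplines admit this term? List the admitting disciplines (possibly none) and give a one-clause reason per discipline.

accepted by: none
usage: w=0, z=1, v=1, u (λ-bound)=0
order of uses: v, z
typing: ill-typed: an application expects (Q → Q) → Q but receives (Q → Q) → Q → R
ordered: ✗ — the type mismatch rejects it
linear: ✗ — not simply typable
affine: ✗ — fails simple typing
relevant: ✗ — a type mismatch blocks all five
unrestricted: ✗ — the type mismatch rejects it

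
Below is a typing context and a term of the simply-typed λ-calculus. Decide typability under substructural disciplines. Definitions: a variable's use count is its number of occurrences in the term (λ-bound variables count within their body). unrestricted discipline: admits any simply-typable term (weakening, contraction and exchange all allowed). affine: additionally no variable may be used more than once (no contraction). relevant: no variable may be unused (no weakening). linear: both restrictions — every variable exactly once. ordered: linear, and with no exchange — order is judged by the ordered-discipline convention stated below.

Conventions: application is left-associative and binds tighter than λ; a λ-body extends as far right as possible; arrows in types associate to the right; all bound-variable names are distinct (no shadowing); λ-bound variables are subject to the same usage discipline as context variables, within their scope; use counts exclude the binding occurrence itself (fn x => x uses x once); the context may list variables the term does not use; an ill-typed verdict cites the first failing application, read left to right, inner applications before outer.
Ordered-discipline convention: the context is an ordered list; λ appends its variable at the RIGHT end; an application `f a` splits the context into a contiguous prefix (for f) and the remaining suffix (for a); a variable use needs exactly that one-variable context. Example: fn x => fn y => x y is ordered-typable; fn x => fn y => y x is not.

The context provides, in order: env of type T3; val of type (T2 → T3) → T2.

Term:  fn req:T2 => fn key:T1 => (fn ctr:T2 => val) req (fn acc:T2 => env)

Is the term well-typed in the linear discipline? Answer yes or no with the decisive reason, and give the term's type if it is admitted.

no — needs weakening: key, ctr, acc unused
use counts: env ×1, val ×1, req (λ-bound) ×1, key (λ-bound) ×0, ctr (λ-bound) ×0, acc (λ-bound) ×0
order of uses: val, req, env
typing: ✓ — T2 → T1 → T2
all disciplines: ordered ✗ · linear ✗ · affine ✓ · relevant ✗ · unrestricted ✓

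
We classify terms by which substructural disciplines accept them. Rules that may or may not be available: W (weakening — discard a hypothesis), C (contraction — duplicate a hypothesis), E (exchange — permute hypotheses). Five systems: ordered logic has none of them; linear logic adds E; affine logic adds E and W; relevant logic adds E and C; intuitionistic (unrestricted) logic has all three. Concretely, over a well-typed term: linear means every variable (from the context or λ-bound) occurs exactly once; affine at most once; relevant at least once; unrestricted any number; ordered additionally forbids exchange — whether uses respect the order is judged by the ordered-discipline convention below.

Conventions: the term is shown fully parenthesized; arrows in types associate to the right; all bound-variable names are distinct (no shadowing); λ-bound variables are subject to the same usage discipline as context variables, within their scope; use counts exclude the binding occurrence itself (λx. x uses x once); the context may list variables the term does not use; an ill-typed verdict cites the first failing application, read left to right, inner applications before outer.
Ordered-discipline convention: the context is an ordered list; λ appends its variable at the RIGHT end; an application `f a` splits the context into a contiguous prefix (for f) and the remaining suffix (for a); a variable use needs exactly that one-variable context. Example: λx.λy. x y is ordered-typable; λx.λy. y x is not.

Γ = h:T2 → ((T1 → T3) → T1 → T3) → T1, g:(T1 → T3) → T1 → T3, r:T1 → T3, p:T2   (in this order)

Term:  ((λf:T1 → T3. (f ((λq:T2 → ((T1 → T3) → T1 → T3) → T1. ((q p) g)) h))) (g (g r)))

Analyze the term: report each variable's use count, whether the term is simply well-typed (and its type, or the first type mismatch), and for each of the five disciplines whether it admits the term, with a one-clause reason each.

usage: h=1, g=3, r=1, p=1, f [bound]=1, q [bound]=1
order of uses: f, q, p, g, h, g, g, r
typing: well-typed at T3
ordered: ✗ — needs contraction — g ×3
linear: ✗ — needs contraction — g ×3
affine: ✗ — needs contraction — g ×3
relevant: ✓ — at least one use each (h, g, r, p, f, q)
unrestricted: ✓ — simply typable at T3; W, C, E all held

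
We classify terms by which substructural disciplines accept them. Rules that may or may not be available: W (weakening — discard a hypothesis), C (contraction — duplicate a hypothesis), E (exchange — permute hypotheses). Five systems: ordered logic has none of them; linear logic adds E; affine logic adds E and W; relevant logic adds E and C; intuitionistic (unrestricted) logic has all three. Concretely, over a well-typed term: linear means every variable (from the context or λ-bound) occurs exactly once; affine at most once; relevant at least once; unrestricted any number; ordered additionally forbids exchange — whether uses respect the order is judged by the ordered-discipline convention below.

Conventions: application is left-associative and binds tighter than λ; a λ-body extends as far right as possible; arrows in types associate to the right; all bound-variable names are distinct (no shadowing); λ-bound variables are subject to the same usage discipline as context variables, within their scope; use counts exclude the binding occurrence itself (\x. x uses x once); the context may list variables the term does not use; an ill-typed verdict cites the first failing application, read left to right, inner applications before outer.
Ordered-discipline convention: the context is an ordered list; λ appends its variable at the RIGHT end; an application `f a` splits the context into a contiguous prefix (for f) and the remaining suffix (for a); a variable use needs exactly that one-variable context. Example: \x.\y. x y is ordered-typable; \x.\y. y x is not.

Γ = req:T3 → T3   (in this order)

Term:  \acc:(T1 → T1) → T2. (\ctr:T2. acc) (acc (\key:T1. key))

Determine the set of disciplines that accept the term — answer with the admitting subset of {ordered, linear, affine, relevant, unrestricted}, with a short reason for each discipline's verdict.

accepted by: unrestricted
counts: req ×0; acc (λ-bound) ×2; ctr (λ-bound) ×0; key (λ-bound) ×1
uses in reading order: acc, acc, key
typing: ✓ — ((T1 → T1) → T2) → (T1 → T1) → T2
ordered ✗ (repeated use of acc ×2; req, ctr left unused)
linear ✗ (repeated use of acc ×2; req, ctr left unused)
affine ✗ (repeated use of acc ×2)
relevant ✗ (req, ctr left unused)
unrestricted ✓ (simply typable at ((T1 → T1) → T2) → (T1 → T1) → T2; W, C, E all held)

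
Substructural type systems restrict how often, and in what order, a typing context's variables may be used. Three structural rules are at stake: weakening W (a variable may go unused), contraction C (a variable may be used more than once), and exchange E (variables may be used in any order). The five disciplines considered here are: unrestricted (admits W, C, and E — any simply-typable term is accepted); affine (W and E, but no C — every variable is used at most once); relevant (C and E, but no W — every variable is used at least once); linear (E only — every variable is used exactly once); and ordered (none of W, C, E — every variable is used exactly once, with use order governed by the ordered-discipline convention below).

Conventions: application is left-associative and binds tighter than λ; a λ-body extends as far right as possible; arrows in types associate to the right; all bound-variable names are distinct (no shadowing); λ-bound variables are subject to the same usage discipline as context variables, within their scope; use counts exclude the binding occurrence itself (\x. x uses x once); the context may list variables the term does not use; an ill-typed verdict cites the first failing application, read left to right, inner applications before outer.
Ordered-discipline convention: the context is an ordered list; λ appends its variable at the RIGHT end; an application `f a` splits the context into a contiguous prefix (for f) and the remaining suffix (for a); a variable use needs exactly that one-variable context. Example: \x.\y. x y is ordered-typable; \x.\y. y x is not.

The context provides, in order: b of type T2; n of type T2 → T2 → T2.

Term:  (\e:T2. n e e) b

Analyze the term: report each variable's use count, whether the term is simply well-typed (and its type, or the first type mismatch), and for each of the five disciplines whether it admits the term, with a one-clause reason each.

use counts: b=1; n=1; e (bound)=2
order of uses: n, e, e, b
typing: the term checks, with type T2
ordered: ✗ — needs contraction — e ×2
linear: ✗ — needs contraction — e ×2
affine: ✗ — needs contraction — e ×2
relevant: ✓ — at least one use each (b, n, e)
unrestricted: ✓ — typability at T2 is all that's needed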